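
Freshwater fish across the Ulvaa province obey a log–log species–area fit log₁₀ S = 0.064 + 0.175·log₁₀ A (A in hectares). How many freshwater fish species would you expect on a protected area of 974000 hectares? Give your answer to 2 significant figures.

13

S = 1.159 × 974000^0.175 = 1.159 × 11.17 ≈ 12.94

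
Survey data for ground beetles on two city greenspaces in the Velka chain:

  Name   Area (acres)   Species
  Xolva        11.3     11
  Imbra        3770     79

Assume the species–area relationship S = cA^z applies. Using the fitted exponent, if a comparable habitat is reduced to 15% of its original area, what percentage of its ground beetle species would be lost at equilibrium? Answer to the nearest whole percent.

47%

z = ln(79/11) / ln(3770/11.3) = 1.9716 / 5.8100 = 0.3393
S_new/S_old = (A_new/A_old)^z = 0.15^0.3393 = exp(0.3393 × -1.8971) = 0.5253
Fraction lost = 1 − 0.5253 = 0.4747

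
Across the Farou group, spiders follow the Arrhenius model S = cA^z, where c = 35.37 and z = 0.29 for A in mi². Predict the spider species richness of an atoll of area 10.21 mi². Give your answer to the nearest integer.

S = 35.37 × 10.21^0.29 = 35.37 × 1.962 ≈ 69.38

69 species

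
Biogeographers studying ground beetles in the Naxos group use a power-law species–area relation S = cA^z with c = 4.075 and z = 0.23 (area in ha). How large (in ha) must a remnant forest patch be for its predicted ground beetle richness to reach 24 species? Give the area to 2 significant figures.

2200 ha

24 = 4.075 × A^0.23  ⇒  A^0.23 = 24/4.075 = 5.89
ln A = ln(5.89) / 0.23 = 1.7732 / 0.23 = 7.7095
A = e^7.7095 ≈ 2229 ha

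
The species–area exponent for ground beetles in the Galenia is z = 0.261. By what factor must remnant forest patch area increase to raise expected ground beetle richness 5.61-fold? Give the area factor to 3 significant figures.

(A₂/A₁)^0.261 = 5.61, so A₂/A₁ = 5.61^(1/0.261) = 5.61^3.831
ln(A₂/A₁) = ln 5.61 / 0.261 = 1.7246 / 0.261 = 6.6075
A₂/A₁ = e^6.6075 ≈ 740.6

741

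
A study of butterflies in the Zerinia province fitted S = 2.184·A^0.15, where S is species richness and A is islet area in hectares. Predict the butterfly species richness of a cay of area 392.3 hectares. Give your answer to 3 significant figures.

S = 2.184 × 392.3^0.15
ln S = ln 2.184 + 0.15 × ln 392.3 = 0.7812 + 0.15 × 5.9720 = 1.6770
S = e^1.6770 ≈ 5.349

5.35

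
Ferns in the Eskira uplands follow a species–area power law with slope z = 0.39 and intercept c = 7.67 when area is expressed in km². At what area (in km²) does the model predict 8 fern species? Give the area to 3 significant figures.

1.11 km²

8 = 7.67 × A^0.39  ⇒  A^0.39 = 8/7.67 = 1.043
ln A = ln(1.043) / 0.39 = 0.0421 / 0.39 = 0.1080
A = e^0.1080 ≈ 1.114 km²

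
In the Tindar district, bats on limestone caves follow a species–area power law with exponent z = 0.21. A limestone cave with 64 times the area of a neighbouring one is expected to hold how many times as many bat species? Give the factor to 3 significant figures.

S₂/S₁ = (A₂/A₁)^z = 64^0.21
ln(S₂/S₁) = 0.21 × ln 64 = 0.21 × 4.1589 = 0.8734
S₂/S₁ = e^0.8734 ≈ 2.395

2.39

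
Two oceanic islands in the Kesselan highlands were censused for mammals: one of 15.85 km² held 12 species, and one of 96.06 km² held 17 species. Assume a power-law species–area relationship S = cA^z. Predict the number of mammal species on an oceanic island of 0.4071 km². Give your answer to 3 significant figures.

5.91

z = ln(17/12) / ln(96.06/15.85) = 0.3483 / 1.8018 = 0.1933
c = 12 / 15.85^0.1933 = 12 / 1.706 = 7.034
S₃ = 7.034 × 0.4071^0.1933 = 7.034 × 0.8405 ≈ 5.912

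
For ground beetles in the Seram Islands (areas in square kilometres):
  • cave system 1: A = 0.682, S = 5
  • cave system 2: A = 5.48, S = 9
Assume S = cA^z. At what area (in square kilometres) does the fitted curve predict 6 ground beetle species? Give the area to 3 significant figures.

1.30 square kilometres

z = ln(9/5) / ln(5.48/0.682) = 0.5878 / 2.0838 = 0.2821
c = 5 / 0.682^0.2821 = 5 / 0.8977 = 5.57
A = (6/5.57)^(1/0.2821) ⇒ ln A = ln(1.077)/0.2821 = 0.2636
A = e^0.2636 ≈ 1.302 square kilometres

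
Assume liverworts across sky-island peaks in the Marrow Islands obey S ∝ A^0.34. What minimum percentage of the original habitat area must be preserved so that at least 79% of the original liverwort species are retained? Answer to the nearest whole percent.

50%

Need (A_new/A_old)^0.34 = 0.79, so A_new/A_old = 0.79^(1/0.34) = 0.79^2.941
ln(A_new/A_old) = ln 0.79 / 0.34 = -0.2357 / 0.34 = -0.6933
A_new/A_old = e^-0.6933 ≈ 0.4999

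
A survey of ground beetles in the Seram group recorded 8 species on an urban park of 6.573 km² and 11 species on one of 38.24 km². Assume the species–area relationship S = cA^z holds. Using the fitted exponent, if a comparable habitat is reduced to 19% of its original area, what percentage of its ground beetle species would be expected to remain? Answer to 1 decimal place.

74.1%

z = ln(11/8) / ln(38.24/6.573) = 0.3185 / 1.7609 = 0.1808
S_new/S_old = (A_new/A_old)^z = 0.19^0.1808 = exp(0.1808 × -1.6607) = 0.7406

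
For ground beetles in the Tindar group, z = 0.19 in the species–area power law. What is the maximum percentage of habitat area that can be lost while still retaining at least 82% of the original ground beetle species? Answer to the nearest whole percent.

Need (A_new/A_old)^0.19 = 0.82, so A_new/A_old = 0.82^(1/0.19) = 0.82^5.263
ln(A_new/A_old) = ln 0.82 / 0.19 = -0.1985 / 0.19 = -1.0445
A_new/A_old = e^-1.0445 ≈ 0.3519
Fraction that can be lost = 1 − 0.3519 = 0.6481

65%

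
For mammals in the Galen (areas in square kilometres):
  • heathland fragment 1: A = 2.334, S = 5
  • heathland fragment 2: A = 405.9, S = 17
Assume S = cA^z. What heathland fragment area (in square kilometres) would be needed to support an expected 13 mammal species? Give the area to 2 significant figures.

130 square kilometres

z = ln(17/5) / ln(405.9/2.334) = 1.2238 / 5.1585 = 0.2372
c = 5 / 2.334^0.2372 = 5 / 1.223 = 4.089
A = (13/4.089)^(1/0.2372) ⇒ ln A = ln(3.179)/0.2372 = 4.8753
A = e^4.8753 ≈ 131 square kilometres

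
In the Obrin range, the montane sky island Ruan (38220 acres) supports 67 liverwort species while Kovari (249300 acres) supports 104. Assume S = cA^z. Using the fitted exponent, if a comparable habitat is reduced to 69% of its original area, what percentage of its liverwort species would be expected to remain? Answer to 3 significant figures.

91.7%

z = ln(104/67) / ln(249300/38220) = 0.4397 / 1.8753 = 0.2345
S_new/S_old = (A_new/A_old)^z = 0.69^0.2345 = exp(0.2345 × -0.3711) = 0.9167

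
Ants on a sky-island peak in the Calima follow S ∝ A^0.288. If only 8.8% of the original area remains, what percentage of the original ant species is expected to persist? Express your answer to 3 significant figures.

49.7%

S_new/S_old = (A_new/A_old)^z = 0.088^0.288
= exp(0.288 × ln 0.088) = exp(0.288 × -2.4304) = exp(-0.7000) ≈ 0.4966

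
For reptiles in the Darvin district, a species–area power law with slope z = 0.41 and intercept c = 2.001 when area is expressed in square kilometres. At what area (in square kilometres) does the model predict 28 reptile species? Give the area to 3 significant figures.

28 = 2.001 × A^0.41  ⇒  A^0.41 = 28/2.001 = 13.99
ln A = ln(13.99) / 0.41 = 2.6386 / 0.41 = 6.4355
A = e^6.4355 ≈ 623.6 square kilometres

624 square kilometres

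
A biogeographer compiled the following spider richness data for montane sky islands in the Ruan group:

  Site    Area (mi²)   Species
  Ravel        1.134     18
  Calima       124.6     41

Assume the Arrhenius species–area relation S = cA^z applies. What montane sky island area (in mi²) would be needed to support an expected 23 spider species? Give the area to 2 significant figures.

4.6 mi²

z = ln(41/18) / ln(124.6/1.134) = 0.8232 / 4.6994 = 0.1752
c = 18 / 1.134^0.1752 = 18 / 1.022 = 17.61
A = (23/17.61)^(1/0.1752) ⇒ ln A = ln(1.306)/0.1752 = 1.5251
A = e^1.5251 ≈ 4.595 mi²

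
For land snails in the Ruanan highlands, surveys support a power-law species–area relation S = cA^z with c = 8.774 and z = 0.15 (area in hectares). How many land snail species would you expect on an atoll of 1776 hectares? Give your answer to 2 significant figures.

27

S = 8.774 × 1776^0.15
ln S = ln 8.774 + 0.15 × ln 1776 = 2.1718 + 0.15 × 7.4821 = 3.2941
S = e^3.2941 ≈ 26.95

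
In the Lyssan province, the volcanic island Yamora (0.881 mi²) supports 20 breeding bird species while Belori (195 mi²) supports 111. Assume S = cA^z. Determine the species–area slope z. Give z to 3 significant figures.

Taking logs: ln S = ln c + z ln A, so z = (ln S₂ − ln S₁)/(ln A₂ − ln A₁).
z = ln(111/20) / ln(195/0.881) = ln(5.55) / ln(221.3) = 1.7138 / 5.3997 = 0.3174

0.317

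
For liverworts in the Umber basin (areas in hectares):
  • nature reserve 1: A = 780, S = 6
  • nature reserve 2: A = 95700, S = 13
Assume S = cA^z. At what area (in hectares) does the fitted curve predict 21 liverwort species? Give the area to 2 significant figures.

1900000 hectares

z = ln(13/6) / ln(95700/780) = 0.7732 / 4.8097 = 0.1608
c = 6 / 780^0.1608 = 6 / 2.917 = 2.057
A = (21/2.057)^(1/0.1608) ⇒ ln A = ln(10.21)/0.1608 = 14.4522
A = e^14.4522 ≈ 1890194 hectares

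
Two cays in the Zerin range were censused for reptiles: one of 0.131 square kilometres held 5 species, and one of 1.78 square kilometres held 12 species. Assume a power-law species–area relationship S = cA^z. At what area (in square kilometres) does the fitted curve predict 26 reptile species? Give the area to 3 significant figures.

z = ln(12/5) / ln(1.78/0.131) = 0.8755 / 2.6092 = 0.3355
c = 5 / 0.131^0.3355 = 5 / 0.5056 = 9.889
A = (26/9.889)^(1/0.3355) ⇒ ln A = ln(2.629)/0.3355 = 2.8810
A = e^2.8810 ≈ 17.83 square kilometres

17.8 square kilometres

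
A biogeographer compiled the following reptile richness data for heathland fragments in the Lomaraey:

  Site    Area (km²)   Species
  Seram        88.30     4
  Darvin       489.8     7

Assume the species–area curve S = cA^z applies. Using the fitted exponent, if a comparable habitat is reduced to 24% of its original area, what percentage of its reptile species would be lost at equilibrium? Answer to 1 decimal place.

37.3%

z = ln(7/4) / ln(489.8/88.3) = 0.5596 / 1.7133 = 0.3266
S_new/S_old = (A_new/A_old)^z = 0.24^0.3266 = exp(0.3266 × -1.4271) = 0.6274
Fraction lost = 1 − 0.6274 = 0.3726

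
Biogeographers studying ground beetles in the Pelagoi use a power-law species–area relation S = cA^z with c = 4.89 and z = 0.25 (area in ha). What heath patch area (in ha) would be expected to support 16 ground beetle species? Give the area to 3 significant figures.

16 = 4.89 × A^0.25  ⇒  A^0.25 = 16/4.89 = 3.272
ln A = ln(3.272) / 0.25 = 1.1854 / 0.25 = 4.7416
A = e^4.7416 ≈ 114.6 ha

115 ha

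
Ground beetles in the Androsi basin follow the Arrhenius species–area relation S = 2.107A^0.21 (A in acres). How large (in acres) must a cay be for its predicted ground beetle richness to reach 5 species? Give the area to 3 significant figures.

61.3 acres

5 = 2.107 × A^0.21  ⇒  A^0.21 = 5/2.107 = 2.373
ln A = ln(2.373) / 0.21 = 0.8642 / 0.21 = 4.1151
A = e^4.1151 ≈ 61.26 acres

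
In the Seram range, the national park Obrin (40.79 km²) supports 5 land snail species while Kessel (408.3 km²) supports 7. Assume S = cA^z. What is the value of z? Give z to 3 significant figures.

0.146

Taking logs: ln S = ln c + z ln A, so z = (ln S₂ − ln S₁)/(ln A₂ − ln A₁).
z = ln(7/5) / ln(408.3/40.79) = ln(1.4) / ln(10.01) = 0.3365 / 2.3036 = 0.1461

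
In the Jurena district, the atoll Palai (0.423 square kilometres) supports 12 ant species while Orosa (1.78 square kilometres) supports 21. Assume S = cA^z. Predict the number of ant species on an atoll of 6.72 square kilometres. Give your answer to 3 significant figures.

35.2

z = ln(21/12) / ln(1.78/0.423) = 0.5596 / 1.4370 = 0.3894
c = 12 / 0.423^0.3894 = 12 / 0.7153 = 16.78
S₃ = 16.78 × 6.72^0.3894 = 16.78 × 2.1 ≈ 35.23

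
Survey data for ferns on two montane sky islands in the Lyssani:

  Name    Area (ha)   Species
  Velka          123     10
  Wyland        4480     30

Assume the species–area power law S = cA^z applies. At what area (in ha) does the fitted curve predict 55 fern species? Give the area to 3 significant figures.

z = ln(30/10) / ln(4480/123) = 1.0986 / 3.5952 = 0.3056
c = 10 / 123^0.3056 = 10 / 4.351 = 2.298
A = (55/2.298)^(1/0.3056) ⇒ ln A = ln(23.93)/0.3056 = 10.3909
A = e^10.3909 ≈ 32564 ha

32600 ha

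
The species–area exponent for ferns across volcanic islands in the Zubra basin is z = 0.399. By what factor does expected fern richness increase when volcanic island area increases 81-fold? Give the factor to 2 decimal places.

5.77

S₂/S₁ = (A₂/A₁)^z = 81^0.399
ln(S₂/S₁) = 0.399 × ln 81 = 0.399 × 4.3944 = 1.7534
S₂/S₁ = e^1.7534 ≈ 5.774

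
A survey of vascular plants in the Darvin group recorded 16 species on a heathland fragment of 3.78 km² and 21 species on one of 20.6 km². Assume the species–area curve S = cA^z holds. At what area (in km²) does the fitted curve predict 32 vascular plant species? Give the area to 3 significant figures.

285 km²

z = ln(21/16) / ln(20.6/3.78) = 0.2719 / 1.6956 = 0.1604
c = 16 / 3.78^0.1604 = 16 / 1.238 = 12.93
A = (32/12.93)^(1/0.1604) ⇒ ln A = ln(2.475)/0.1604 = 5.6517
A = e^5.6517 ≈ 284.8 km²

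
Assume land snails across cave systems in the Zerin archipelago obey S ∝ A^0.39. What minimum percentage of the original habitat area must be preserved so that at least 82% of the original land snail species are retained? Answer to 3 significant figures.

Need (A_new/A_old)^0.39 = 0.82, so A_new/A_old = 0.82^(1/0.39) = 0.82^2.564
ln(A_new/A_old) = ln 0.82 / 0.39 = -0.1985 / 0.39 = -0.5088
A_new/A_old = e^-0.5088 ≈ 0.6012

60.1%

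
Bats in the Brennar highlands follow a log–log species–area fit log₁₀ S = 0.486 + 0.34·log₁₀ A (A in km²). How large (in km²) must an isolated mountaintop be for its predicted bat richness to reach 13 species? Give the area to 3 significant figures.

13 = 3.062 × A^0.34  ⇒  A^0.34 = 13/3.062 = 4.246
ln A = ln(4.246) / 0.34 = 1.4459 / 0.34 = 4.2526
A = e^4.2526 ≈ 70.29 km²

70.3 km²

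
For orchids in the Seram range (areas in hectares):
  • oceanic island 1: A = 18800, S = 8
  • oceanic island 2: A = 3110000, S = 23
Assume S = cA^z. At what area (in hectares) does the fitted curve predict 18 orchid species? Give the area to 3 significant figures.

z = ln(23/8) / ln(3110000/18800) = 1.0561 / 5.1085 = 0.2067
c = 8 / 18800^0.2067 = 8 / 7.648 = 1.046
A = (18/1.046)^(1/0.2067) ⇒ ln A = ln(17.21)/0.2067 = 13.7644
A = e^13.7644 ≈ 950159 hectares

950000 hectares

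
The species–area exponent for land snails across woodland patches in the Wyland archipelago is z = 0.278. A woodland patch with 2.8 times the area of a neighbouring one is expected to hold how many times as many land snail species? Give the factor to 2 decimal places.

S₂/S₁ = (A₂/A₁)^z = 2.8^0.278
ln(S₂/S₁) = 0.278 × ln 2.8 = 0.278 × 1.0296 = 0.2862
S₂/S₁ = e^0.2862 ≈ 1.331

1.33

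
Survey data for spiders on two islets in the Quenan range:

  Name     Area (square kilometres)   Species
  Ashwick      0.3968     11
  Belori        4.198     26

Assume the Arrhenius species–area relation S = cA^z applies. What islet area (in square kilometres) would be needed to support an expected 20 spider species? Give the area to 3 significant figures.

z = ln(26/11) / ln(4.198/0.3968) = 0.8602 / 2.3589 = 0.3647
c = 11 / 0.3968^0.3647 = 11 / 0.7139 = 15.41
A = (20/15.41)^(1/0.3647) ⇒ ln A = ln(1.298)/0.3647 = 0.7151
A = e^0.7151 ≈ 2.044 square kilometres

2.04 square kilometres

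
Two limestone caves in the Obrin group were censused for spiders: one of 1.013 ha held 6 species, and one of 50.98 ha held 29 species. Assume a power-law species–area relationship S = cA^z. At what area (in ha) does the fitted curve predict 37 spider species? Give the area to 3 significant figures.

z = ln(29/6) / ln(50.98/1.013) = 1.5755 / 3.9185 = 0.4021
c = 6 / 1.013^0.4021 = 6 / 1.005 = 5.969
A = (37/5.969)^(1/0.4021) ⇒ ln A = ln(6.199)/0.4021 = 4.5373
A = e^4.5373 ≈ 93.44 ha

93.4 ha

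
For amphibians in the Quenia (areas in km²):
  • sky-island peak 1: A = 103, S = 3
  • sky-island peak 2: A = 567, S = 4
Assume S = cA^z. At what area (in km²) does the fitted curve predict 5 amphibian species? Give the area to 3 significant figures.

2130 km²

z = ln(4/3) / ln(567/103) = 0.2877 / 1.7056 = 0.1687
c = 3 / 103^0.1687 = 3 / 2.185 = 1.373
A = (5/1.373)^(1/0.1687) ⇒ ln A = ln(3.642)/0.1687 = 7.6633
A = e^7.6633 ≈ 2129 km²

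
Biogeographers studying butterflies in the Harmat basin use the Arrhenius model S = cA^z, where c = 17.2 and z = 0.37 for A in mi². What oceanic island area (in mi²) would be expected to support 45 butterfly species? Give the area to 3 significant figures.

45 = 17.2 × A^0.37  ⇒  A^0.37 = 45/17.2 = 2.616
ln A = ln(2.616) / 0.37 = 0.9618 / 0.37 = 2.5993
A = e^2.5993 ≈ 13.45 mi²

13.5 mi²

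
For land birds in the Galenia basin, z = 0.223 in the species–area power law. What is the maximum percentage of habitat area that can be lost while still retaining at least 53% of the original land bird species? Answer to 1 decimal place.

94.2%

Need (A_new/A_old)^0.223 = 0.53, so A_new/A_old = 0.53^(1/0.223) = 0.53^4.484
ln(A_new/A_old) = ln 0.53 / 0.223 = -0.6349 / 0.223 = -2.8470
A_new/A_old = e^-2.8470 ≈ 0.05802
Fraction that can be lost = 1 − 0.05802 = 0.942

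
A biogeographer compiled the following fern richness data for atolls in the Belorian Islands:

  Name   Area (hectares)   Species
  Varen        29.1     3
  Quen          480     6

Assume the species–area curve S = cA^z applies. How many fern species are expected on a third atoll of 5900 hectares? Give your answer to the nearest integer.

11

z = ln(6/3) / ln(480/29.1) = 0.6931 / 2.8030 = 0.2473
c = 3 / 29.1^0.2473 = 3 / 2.301 = 1.304
S₃ = 1.304 × 5900^0.2473 = 1.304 × 8.56 ≈ 11.16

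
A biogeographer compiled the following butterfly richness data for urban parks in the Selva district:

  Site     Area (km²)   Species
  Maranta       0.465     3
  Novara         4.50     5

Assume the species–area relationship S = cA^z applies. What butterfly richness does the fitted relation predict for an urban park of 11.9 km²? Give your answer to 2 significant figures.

z = ln(5/3) / ln(4.5/0.465) = 0.5108 / 2.2698 = 0.2251
c = 3 / 0.465^0.2251 = 3 / 0.8417 = 3.564
S₃ = 3.564 × 11.9^0.2251 = 3.564 × 1.746 ≈ 6.223

6.2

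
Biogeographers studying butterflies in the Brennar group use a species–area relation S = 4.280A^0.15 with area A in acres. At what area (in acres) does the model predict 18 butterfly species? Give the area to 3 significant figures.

14400 acres

18 = 4.28 × A^0.15  ⇒  A^0.15 = 18/4.28 = 4.206
ln A = ln(4.206) / 0.15 = 1.4364 / 0.15 = 9.5761
A = e^9.5761 ≈ 14416 acres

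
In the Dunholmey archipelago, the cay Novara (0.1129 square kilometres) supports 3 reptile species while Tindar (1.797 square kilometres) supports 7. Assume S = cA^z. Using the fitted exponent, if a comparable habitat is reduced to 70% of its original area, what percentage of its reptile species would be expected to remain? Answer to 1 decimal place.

89.7%

z = ln(7/3) / ln(1.797/0.1129) = 0.8473 / 2.7674 = 0.3062
S_new/S_old = (A_new/A_old)^z = 0.7^0.3062 = exp(0.3062 × -0.3567) = 0.8965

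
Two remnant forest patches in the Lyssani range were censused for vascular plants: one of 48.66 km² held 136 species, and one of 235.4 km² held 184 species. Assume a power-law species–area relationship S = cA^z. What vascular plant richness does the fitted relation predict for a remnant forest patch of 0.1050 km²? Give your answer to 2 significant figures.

z = ln(184/136) / ln(235.4/48.66) = 0.3023 / 1.5764 = 0.1918
c = 136 / 48.66^0.1918 = 136 / 2.106 = 64.57
S₃ = 64.57 × 0.105^0.1918 = 64.57 × 0.6491 ≈ 41.91

42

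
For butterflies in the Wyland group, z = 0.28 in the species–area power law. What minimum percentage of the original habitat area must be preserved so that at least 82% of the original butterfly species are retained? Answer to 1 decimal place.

Need (A_new/A_old)^0.28 = 0.82, so A_new/A_old = 0.82^(1/0.28) = 0.82^3.571
ln(A_new/A_old) = ln 0.82 / 0.28 = -0.1985 / 0.28 = -0.7088
A_new/A_old = e^-0.7088 ≈ 0.4923

49.2%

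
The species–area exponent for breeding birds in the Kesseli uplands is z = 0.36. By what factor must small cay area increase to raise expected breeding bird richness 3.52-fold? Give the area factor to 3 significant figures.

33.0

(A₂/A₁)^0.36 = 3.52, so A₂/A₁ = 3.52^(1/0.36) = 3.52^2.778
ln(A₂/A₁) = ln 3.52 / 0.36 = 1.2585 / 0.36 = 3.4957
A₂/A₁ = e^3.4957 ≈ 32.97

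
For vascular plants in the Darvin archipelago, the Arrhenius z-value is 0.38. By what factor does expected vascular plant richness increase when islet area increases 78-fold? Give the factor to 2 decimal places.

S₂/S₁ = (A₂/A₁)^z = 78^0.38
ln(S₂/S₁) = 0.38 × ln 78 = 0.38 × 4.3567 = 1.6555
S₂/S₁ = e^1.6555 ≈ 5.236

5.24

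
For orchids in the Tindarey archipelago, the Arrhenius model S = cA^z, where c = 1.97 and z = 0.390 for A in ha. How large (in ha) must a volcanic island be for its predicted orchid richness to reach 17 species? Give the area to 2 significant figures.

17 = 1.97 × A^0.39  ⇒  A^0.39 = 17/1.97 = 8.629
ln A = ln(8.629) / 0.39 = 2.1552 / 0.39 = 5.5261
A = e^5.5261 ≈ 251.2 ha

250 ha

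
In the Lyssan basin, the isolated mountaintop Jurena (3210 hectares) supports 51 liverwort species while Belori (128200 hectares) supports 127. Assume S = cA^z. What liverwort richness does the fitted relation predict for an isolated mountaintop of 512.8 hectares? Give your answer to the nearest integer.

32

z = ln(127/51) / ln(128200/3210) = 0.9124 / 3.6873 = 0.2474
c = 51 / 3210^0.2474 = 51 / 7.373 = 6.917
S₃ = 6.917 × 512.8^0.2474 = 6.917 × 4.683 ≈ 32.39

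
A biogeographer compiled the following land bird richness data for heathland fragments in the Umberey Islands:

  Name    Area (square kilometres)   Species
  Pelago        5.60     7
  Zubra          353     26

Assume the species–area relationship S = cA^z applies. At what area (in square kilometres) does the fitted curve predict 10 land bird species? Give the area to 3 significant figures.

17.3 square kilometres

z = ln(26/7) / ln(353/5.6) = 1.3122 / 4.1437 = 0.3167
c = 7 / 5.6^0.3167 = 7 / 1.726 = 4.057
A = (10/4.057)^(1/0.3167) ⇒ ln A = ln(2.465)/0.3167 = 2.8491
A = e^2.8491 ≈ 17.27 square kilometres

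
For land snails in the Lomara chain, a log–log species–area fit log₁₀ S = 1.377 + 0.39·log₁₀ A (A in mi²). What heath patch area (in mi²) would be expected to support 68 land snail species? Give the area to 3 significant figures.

14.7 mi²

68 = 23.82 × A^0.39  ⇒  A^0.39 = 68/23.82 = 2.854
ln A = ln(2.854) / 0.39 = 1.0488 / 0.39 = 2.6894
A = e^2.6894 ≈ 14.72 mi²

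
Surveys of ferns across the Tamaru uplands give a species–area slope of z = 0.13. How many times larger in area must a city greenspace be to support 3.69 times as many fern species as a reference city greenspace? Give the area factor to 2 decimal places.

(A₂/A₁)^0.13 = 3.69, so A₂/A₁ = 3.69^(1/0.13) = 3.69^7.692
ln(A₂/A₁) = ln 3.69 / 0.13 = 1.3056 / 0.13 = 10.0433
A₂/A₁ = e^10.0433 ≈ 23001

23000.71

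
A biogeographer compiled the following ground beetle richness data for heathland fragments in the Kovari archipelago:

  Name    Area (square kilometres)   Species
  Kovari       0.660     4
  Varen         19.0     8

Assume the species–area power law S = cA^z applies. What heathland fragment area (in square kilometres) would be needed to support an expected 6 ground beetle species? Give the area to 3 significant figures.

4.71 square kilometres

z = ln(8/4) / ln(19/0.66) = 0.6931 / 3.3600 = 0.2063
c = 4 / 0.66^0.2063 = 4 / 0.9179 = 4.358
A = (6/4.358)^(1/0.2063) ⇒ ln A = ln(1.377)/0.2063 = 1.5499
A = e^1.5499 ≈ 4.711 square kilometres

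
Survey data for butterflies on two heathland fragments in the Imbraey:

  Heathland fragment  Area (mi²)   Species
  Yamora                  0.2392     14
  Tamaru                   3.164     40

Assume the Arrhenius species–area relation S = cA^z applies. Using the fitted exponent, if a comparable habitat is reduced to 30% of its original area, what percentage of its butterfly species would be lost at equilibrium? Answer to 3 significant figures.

z = ln(40/14) / ln(3.164/0.2392) = 1.0498 / 2.5823 = 0.4065
S_new/S_old = (A_new/A_old)^z = 0.3^0.4065 = exp(0.4065 × -1.2040) = 0.613
Fraction lost = 1 − 0.613 = 0.387

38.7%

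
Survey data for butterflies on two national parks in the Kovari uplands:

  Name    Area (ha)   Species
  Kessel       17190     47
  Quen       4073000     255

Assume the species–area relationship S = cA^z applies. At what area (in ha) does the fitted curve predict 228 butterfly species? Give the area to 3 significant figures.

2840000 ha

z = ln(255/47) / ln(4073000/17190) = 1.6911 / 5.4678 = 0.3093
c = 47 / 17190^0.3093 = 47 / 20.41 = 2.302
A = (228/2.302)^(1/0.3093) ⇒ ln A = ln(99.03)/0.3093 = 14.8580
A = e^14.8580 ≈ 2836358 ha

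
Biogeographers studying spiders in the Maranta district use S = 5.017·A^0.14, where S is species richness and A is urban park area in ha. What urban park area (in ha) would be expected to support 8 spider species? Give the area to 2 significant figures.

8 = 5.017 × A^0.14  ⇒  A^0.14 = 8/5.017 = 1.595
ln A = ln(1.595) / 0.14 = 0.4666 / 0.14 = 3.3329
A = e^3.3329 ≈ 28.02 ha

28 ha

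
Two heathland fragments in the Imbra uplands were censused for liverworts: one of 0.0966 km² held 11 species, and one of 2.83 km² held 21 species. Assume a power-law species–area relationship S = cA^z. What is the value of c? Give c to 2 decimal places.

17.21

z = ln(S₂/S₁) / ln(A₂/A₁) = ln(21/11) / ln(2.83/0.0966) = 0.6466 / 3.3775 = 0.1915
c = S₁ / A₁^z = 11 / 0.0966^0.1915 = 11 / 0.6392 = 17.21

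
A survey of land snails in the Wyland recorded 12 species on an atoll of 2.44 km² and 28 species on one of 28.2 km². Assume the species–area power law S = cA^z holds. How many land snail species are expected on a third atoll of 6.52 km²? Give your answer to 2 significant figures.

17

z = ln(28/12) / ln(28.2/2.44) = 0.8473 / 2.4473 = 0.3462
c = 12 / 2.44^0.3462 = 12 / 1.362 = 8.812
S₃ = 8.812 × 6.52^0.3462 = 8.812 × 1.914 ≈ 16.86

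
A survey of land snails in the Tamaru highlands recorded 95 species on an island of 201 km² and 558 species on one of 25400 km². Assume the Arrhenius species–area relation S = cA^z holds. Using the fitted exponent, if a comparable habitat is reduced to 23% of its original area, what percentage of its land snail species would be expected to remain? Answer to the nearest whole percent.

z = ln(558/95) / ln(25400/201) = 1.7705 / 4.8392 = 0.3659
S_new/S_old = (A_new/A_old)^z = 0.23^0.3659 = exp(0.3659 × -1.4697) = 0.5841

58%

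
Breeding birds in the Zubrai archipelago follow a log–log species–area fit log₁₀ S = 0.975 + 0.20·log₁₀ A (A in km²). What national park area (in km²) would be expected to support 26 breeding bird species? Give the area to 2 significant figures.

160 km²

26 = 9.441 × A^0.2  ⇒  A^0.2 = 26/9.441 = 2.754
ln A = ln(2.754) / 0.2 = 1.0131 / 0.2 = 5.0654
A = e^5.0654 ≈ 158.4 km²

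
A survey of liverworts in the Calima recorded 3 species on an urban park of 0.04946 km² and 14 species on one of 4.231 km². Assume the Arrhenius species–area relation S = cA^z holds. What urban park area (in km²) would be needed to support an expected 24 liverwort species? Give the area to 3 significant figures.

20.1 km²

z = ln(14/3) / ln(4.231/0.04946) = 1.5404 / 4.4490 = 0.3462
c = 3 / 0.04946^0.3462 = 3 / 0.3531 = 8.496
A = (24/8.496)^(1/0.3462) ⇒ ln A = ln(2.825)/0.3462 = 2.9991
A = e^2.9991 ≈ 20.07 km²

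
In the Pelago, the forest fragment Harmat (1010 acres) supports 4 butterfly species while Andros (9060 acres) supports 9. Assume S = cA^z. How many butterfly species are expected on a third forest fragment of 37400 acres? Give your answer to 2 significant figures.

z = ln(9/4) / ln(9060/1010) = 0.8109 / 2.1939 = 0.3696
c = 4 / 1010^0.3696 = 4 / 12.9 = 0.3102
S₃ = 0.3102 × 37400^0.3696 = 0.3102 × 49.01 ≈ 15.2

15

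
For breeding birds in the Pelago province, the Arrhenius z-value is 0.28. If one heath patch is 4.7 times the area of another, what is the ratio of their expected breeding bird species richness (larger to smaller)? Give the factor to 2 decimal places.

1.54

S₂/S₁ = (A₂/A₁)^z = 4.7^0.28
ln(S₂/S₁) = 0.28 × ln 4.7 = 0.28 × 1.5476 = 0.4333
S₂/S₁ = e^0.4333 ≈ 1.542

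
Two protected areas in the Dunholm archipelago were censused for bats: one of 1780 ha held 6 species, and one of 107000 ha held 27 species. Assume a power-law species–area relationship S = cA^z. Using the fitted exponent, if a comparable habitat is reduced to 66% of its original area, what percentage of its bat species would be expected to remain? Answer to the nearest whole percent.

86%

z = ln(27/6) / ln(107000/1780) = 1.5041 / 4.0962 = 0.3672
S_new/S_old = (A_new/A_old)^z = 0.66^0.3672 = exp(0.3672 × -0.4155) = 0.8585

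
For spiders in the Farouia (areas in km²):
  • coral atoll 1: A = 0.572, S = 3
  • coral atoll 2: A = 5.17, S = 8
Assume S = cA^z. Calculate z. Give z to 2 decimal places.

0.45

Taking logs: ln S = ln c + z ln A, so z = (ln S₂ − ln S₁)/(ln A₂ − ln A₁).
z = ln(8/3) / ln(5.17/0.572) = ln(2.667) / ln(9.038) = 0.9808 / 2.2015 = 0.4455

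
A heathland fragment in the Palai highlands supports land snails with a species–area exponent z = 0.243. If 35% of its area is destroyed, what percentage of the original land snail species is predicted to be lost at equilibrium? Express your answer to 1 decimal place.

9.9%

S_new/S_old = (A_new/A_old)^z = 0.65^0.243
= exp(0.243 × ln 0.65) = exp(0.243 × -0.4308) = exp(-0.1047) ≈ 0.9006
Fraction lost = 1 − 0.9006 = 0.09939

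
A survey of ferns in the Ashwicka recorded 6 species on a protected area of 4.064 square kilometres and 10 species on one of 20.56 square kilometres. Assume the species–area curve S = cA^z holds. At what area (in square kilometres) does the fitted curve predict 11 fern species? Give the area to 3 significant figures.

27.8 square kilometres

z = ln(10/6) / ln(20.56/4.064) = 0.5108 / 1.6212 = 0.3151
c = 6 / 4.064^0.3151 = 6 / 1.556 = 3.857
A = (11/3.857)^(1/0.3151) ⇒ ln A = ln(2.852)/0.3151 = 3.3258
A = e^3.3258 ≈ 27.82 square kilometres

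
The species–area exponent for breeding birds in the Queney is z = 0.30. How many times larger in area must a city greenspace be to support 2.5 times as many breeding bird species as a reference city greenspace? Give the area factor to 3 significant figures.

21.2

(A₂/A₁)^0.3 = 2.5, so A₂/A₁ = 2.5^(1/0.3) = 2.5^3.333
ln(A₂/A₁) = ln 2.5 / 0.3 = 0.9163 / 0.3 = 3.0543
A₂/A₁ = e^3.0543 ≈ 21.21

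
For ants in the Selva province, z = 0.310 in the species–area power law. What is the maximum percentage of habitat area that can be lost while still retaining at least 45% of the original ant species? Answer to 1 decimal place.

Need (A_new/A_old)^0.31 = 0.45, so A_new/A_old = 0.45^(1/0.31) = 0.45^3.226
ln(A_new/A_old) = ln 0.45 / 0.31 = -0.7985 / 0.31 = -2.5758
A_new/A_old = e^-2.5758 ≈ 0.07609
Fraction that can be lost = 1 − 0.07609 = 0.9239

92.4%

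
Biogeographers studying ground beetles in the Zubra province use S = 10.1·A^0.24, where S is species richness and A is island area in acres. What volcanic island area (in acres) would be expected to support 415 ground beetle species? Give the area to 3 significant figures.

5290000 acres

415 = 10.1 × A^0.24  ⇒  A^0.24 = 415/10.1 = 41.09
ln A = ln(41.09) / 0.24 = 3.7157 / 0.24 = 15.4823
A = e^15.4823 ≈ 5294944 acres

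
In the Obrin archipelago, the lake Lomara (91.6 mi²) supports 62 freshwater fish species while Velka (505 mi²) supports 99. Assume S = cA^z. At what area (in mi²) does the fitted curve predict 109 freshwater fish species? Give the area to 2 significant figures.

720 mi²

z = ln(99/62) / ln(505/91.6) = 0.4680 / 1.7071 = 0.2741
c = 62 / 91.6^0.2741 = 62 / 3.45 = 17.97
A = (109/17.97)^(1/0.2741) ⇒ ln A = ln(6.065)/0.2741 = 6.5756
A = e^6.5756 ≈ 717.4 mi²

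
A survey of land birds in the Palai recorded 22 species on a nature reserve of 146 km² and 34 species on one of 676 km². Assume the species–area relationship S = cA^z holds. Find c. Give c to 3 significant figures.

z = ln(S₂/S₁) / ln(A₂/A₁) = ln(34/22) / ln(676/146) = 0.4353 / 1.5326 = 0.2840
c = S₁ / A₁^z = 22 / 146^0.2840 = 22 / 4.119 = 5.341

5.34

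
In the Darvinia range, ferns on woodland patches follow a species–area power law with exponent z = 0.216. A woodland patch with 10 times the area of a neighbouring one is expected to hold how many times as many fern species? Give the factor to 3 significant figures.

1.64

S₂/S₁ = (A₂/A₁)^z = 10^0.216
ln(S₂/S₁) = 0.216 × ln 10 = 0.216 × 2.3026 = 0.4974
S₂/S₁ = e^0.4974 ≈ 1.644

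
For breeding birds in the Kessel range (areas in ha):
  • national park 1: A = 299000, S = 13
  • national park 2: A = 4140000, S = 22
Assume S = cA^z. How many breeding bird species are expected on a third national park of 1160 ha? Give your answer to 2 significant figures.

z = ln(22/13) / ln(4140000/299000) = 0.5261 / 2.6280 = 0.2002
c = 13 / 299000^0.2002 = 13 / 12.48 = 1.042
S₃ = 1.042 × 1160^0.2002 = 1.042 × 4.106 ≈ 4.278

4.3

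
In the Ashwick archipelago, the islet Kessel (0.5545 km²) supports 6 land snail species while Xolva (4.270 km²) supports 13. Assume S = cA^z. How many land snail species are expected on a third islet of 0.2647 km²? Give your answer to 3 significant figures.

4.53

z = ln(13/6) / ln(4.27/0.5545) = 0.7732 / 2.0413 = 0.3788
c = 6 / 0.5545^0.3788 = 6 / 0.7998 = 7.502
S₃ = 7.502 × 0.2647^0.3788 = 7.502 × 0.6044 ≈ 4.534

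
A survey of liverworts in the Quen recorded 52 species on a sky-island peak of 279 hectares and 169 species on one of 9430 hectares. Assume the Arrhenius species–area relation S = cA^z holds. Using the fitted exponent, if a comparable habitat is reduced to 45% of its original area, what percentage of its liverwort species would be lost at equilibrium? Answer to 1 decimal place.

z = ln(169/52) / ln(9430/279) = 1.1787 / 3.5204 = 0.3348
S_new/S_old = (A_new/A_old)^z = 0.45^0.3348 = exp(0.3348 × -0.7985) = 0.7654
Fraction lost = 1 − 0.7654 = 0.2346

23.5%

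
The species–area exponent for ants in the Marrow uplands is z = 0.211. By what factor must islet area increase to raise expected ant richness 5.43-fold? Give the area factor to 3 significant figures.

(A₂/A₁)^0.211 = 5.43, so A₂/A₁ = 5.43^(1/0.211) = 5.43^4.739
ln(A₂/A₁) = ln 5.43 / 0.211 = 1.6919 / 0.211 = 8.0187
A₂/A₁ = e^8.0187 ≈ 3037

3040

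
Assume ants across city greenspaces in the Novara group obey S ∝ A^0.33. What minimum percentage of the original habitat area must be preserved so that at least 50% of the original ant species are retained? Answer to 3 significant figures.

12.2%

Need (A_new/A_old)^0.33 = 0.5, so A_new/A_old = 0.5^(1/0.33) = 0.5^3.03
ln(A_new/A_old) = ln 0.5 / 0.33 = -0.6931 / 0.33 = -2.1004
A_new/A_old = e^-2.1004 ≈ 0.1224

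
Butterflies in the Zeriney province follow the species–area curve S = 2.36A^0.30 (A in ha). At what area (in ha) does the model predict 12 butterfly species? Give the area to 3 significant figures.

12 = 2.36 × A^0.3  ⇒  A^0.3 = 12/2.36 = 5.085
ln A = ln(5.085) / 0.3 = 1.6262 / 0.3 = 5.4208
A = e^5.4208 ≈ 226.1 ha

226 ha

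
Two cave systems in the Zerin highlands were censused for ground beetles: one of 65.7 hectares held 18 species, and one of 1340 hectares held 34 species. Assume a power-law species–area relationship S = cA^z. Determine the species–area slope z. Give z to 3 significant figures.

Taking logs: ln S = ln c + z ln A, so z = (ln S₂ − ln S₁)/(ln A₂ − ln A₁).
z = ln(34/18) / ln(1340/65.7) = ln(1.889) / ln(20.4) = 0.6360 / 3.0153 = 0.2109

0.211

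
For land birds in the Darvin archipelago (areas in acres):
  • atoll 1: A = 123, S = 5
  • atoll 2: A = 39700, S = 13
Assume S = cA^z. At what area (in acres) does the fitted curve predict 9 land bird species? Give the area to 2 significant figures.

4300 acres

z = ln(13/5) / ln(39700/123) = 0.9555 / 5.7769 = 0.1654
c = 5 / 123^0.1654 = 5 / 2.217 = 2.256
A = (9/2.256)^(1/0.1654) ⇒ ln A = ln(3.99)/0.1654 = 8.3659
A = e^8.3659 ≈ 4298 acres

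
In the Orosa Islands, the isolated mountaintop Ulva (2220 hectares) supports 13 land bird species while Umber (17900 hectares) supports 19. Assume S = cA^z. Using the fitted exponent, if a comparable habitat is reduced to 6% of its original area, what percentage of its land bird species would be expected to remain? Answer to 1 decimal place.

60.0%

z = ln(19/13) / ln(17900/2220) = 0.3795 / 2.0873 = 0.1818
S_new/S_old = (A_new/A_old)^z = 0.06^0.1818 = exp(0.1818 × -2.8134) = 0.5996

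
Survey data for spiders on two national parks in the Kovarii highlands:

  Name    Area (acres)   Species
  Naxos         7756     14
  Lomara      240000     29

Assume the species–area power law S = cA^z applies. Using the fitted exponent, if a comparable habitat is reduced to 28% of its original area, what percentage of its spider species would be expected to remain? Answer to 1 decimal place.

z = ln(29/14) / ln(240000/7756) = 0.7282 / 3.4322 = 0.2122
S_new/S_old = (A_new/A_old)^z = 0.28^0.2122 = exp(0.2122 × -1.2730) = 0.7633

76.3%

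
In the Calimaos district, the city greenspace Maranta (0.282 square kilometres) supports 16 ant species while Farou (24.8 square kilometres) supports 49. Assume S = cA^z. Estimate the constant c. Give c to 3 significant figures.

z = ln(S₂/S₁) / ln(A₂/A₁) = ln(49/16) / ln(24.8/0.282) = 1.1192 / 4.4767 = 0.2500
c = S₁ / A₁^z = 16 / 0.282^0.2500 = 16 / 0.7287 = 21.96

22.0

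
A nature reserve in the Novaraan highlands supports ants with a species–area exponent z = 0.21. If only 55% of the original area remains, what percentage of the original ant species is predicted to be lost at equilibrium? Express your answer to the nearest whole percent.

12%

S_new/S_old = (A_new/A_old)^z = 0.55^0.21
= exp(0.21 × ln 0.55) = exp(0.21 × -0.5978) = exp(-0.1255) ≈ 0.882
Fraction lost = 1 − 0.882 = 0.118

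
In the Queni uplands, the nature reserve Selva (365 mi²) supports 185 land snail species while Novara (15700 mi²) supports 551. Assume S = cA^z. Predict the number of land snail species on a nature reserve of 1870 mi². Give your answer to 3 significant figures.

297

z = ln(551/185) / ln(15700/365) = 1.0914 / 3.7615 = 0.2901
c = 185 / 365^0.2901 = 185 / 5.539 = 33.4
S₃ = 33.4 × 1870^0.2901 = 33.4 × 8.898 ≈ 297.2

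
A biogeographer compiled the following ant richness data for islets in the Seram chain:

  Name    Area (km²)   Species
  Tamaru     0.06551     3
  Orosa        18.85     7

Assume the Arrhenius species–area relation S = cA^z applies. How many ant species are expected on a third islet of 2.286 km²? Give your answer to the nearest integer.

5

z = ln(7/3) / ln(18.85/0.06551) = 0.8473 / 5.6621 = 0.1496
c = 3 / 0.06551^0.1496 = 3 / 0.6651 = 4.511
S₃ = 4.511 × 2.286^0.1496 = 4.511 × 1.132 ≈ 5.105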